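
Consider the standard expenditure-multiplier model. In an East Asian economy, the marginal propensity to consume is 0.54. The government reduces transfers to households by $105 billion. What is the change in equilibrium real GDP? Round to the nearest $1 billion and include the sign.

The transfer change shifts disposable income by −$105 billion, so first-round consumption changes by c·ΔTR = 0.54 × (−$105 billion) = −$56.7 billion.
Expenditure multiplier = 1/(1 − MPC) = 1/(1 − 0.54) = 1/0.46 ≈ 2.174.
The transfer multiplier is c × k ≈ 1.174, so ΔY = k × (c·ΔTR) = (−$56.7 billion) / 0.46 ≈ −$123 billion.

−$123 billion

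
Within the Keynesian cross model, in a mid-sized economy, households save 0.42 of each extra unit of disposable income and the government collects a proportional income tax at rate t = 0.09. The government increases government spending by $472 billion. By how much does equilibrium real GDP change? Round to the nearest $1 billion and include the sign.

MPC = 1 − MPS = 1 − 0.42 = 0.58.
Expenditure multiplier = 1/(1 − c(1−t)) = 1/(1 − 0.58×0.91) = 1/0.4722 ≈ 2.118.
ΔY = k × ΔG = (+$472 billion) / 0.4722 ≈ +$1,000 billion.

+$1,000 billion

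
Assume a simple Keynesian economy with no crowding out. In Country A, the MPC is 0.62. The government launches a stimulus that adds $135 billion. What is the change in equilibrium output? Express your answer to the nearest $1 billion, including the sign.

Government-spending multiplier = 1/(1 − MPC) = 1/(1 − 0.62) = 1/0.38 ≈ 2.632.
ΔY = k × ΔG = (+$135 billion) / 0.38 ≈ +$355 billion.

+$355 billion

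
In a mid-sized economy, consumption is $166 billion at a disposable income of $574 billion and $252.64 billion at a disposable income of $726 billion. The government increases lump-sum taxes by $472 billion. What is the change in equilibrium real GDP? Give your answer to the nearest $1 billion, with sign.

−$626 billion

MPC = ΔC/ΔYd = (252.64 − 166)/(726 − 574) = 86.64/152 = 0.57.
A lump-sum tax change of +$472 billion shifts disposable income by −$472 billion; first-round consumption changes by −c × ΔT = −0.57 × (+$472 billion) = −$269.04 billion.
Expenditure multiplier = 1/(1 − MPC) = 1/(1 − 0.57) = 1/0.43 ≈ 2.326.
The tax multiplier is −c × k ≈ −1.326, so ΔY = k × (−c·ΔT) = (−$269.04 billion) / 0.43 ≈ −$626 billion.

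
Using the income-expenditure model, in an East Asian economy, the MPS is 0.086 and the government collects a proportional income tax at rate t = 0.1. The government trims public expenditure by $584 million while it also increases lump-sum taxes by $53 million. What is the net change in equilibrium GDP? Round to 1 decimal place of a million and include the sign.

MPC = 1 − MPS = 1 − 0.086 = 0.914.
Expenditure multiplier = 1/(1 − c(1−t)) = 1/(1 − 0.914×0.9) = 1/0.1774 ≈ 5.637.
ΔG contributes k·ΔG = (−$584 million) / 0.1774 ≈ −$3,292 million.
ΔT of +$53 million changes first-round spending by −c·ΔT = −$48.442 million, contributing k·(−c·ΔT) = (−$48.442 million) / 0.1774 ≈ −$273.1 million.
Net ΔY = k(ΔG − c·ΔT) = (−$632.442 million) / 0.1774 ≈ −$3,565.1 million.

−$3,565.1 million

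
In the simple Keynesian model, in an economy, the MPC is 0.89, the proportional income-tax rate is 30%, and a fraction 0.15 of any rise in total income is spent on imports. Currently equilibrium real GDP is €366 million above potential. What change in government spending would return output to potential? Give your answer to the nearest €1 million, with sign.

−€193 million

Spending multiplier = 1/(1 − c(1−t) + m) = 1/(1 − 0.89×0.7 + 0.15) = 1/0.527 ≈ 1.898.
Need ΔY = −€366 million, so ΔG = ΔY/k = (−€366 million) × 0.527 ≈ −€193 million.
The government should cut government spending by €193 million.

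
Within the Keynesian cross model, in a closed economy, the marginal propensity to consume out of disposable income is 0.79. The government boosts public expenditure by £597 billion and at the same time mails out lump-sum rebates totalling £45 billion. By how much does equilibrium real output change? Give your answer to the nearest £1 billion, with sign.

Expenditure multiplier = 1/(1 − MPC) = 1/(1 − 0.79) = 1/0.21 ≈ 4.762.
ΔG contributes k·ΔG = (+£597 billion) / 0.21 ≈ +£2,842.9 billion.
ΔT of −£45 billion changes first-round spending by −c·ΔT = +£35.55 billion, contributing k·(−c·ΔT) = (+£35.55 billion) / 0.21 ≈ +£169.3 billion.
Net ΔY = k(ΔG − c·ΔT) = (+£632.55 billion) / 0.21 ≈ +£3,012 billion.

+£3,012 billion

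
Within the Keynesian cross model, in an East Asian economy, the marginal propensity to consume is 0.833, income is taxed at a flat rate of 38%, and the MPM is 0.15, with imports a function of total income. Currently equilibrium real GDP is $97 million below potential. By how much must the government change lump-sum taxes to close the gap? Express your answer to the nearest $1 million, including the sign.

−$74 million

Spending multiplier = 1/(1 − c(1−t) + m) = 1/(1 − 0.833×0.62 + 0.15) = 1/0.63354 ≈ 1.578.
Tax multiplier = −c·k = −0.833/0.63354 ≈ −1.315. Need ΔY = +$97 million, so ΔT = ΔY/(−c·k) = −(+$97 million) × 0.63354 / 0.833 ≈ −$74 million.
The government should cut lump-sum taxes by $74 million.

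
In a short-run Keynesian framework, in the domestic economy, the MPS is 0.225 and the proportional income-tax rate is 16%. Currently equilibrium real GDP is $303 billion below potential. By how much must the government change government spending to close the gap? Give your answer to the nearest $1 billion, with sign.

MPC = 1 − MPS = 1 − 0.225 = 0.775.
Spending multiplier = 1/(1 − c(1−t)) = 1/(1 − 0.775×0.84) = 1/0.349 ≈ 2.865.
Need ΔY = +$303 billion, so ΔG = ΔY/k = (+$303 billion) × 0.349 ≈ +$106 billion.
The government should increase government spending by $106 billion.

+$106 billion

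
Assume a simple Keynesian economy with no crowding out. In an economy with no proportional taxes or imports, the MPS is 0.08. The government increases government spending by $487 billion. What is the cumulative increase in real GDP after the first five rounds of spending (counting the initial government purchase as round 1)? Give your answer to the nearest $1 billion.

MPC = 1 − MPS = 1 − 0.08 = 0.92.
Round 1 adds ΔG = $487 billion; each later round is MPC = 0.92 times the previous.
After 5 rounds: 487 + 448.04 + 412.1968 + 379.221056 + 348.88337152 = ΔG·(1 − c^5)/(1 − c) = 487 × (1 − 0.6590815232)/0.08 ≈ $2,075 billion.

$2,075 billion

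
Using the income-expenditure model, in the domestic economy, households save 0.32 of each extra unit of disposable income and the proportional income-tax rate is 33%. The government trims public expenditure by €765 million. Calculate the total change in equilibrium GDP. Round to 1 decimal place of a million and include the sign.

−€1,405.2 million

MPC = 1 − MPS = 1 − 0.32 = 0.68.
Spending multiplier = 1/(1 − c(1−t)) = 1/(1 − 0.68×0.67) = 1/0.5444 ≈ 1.837.
ΔY = k × ΔG = (−€765 million) / 0.5444 ≈ −€1,405.2 million.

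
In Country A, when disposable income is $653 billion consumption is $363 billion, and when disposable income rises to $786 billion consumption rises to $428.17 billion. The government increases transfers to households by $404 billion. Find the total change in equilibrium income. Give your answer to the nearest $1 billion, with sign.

+$388 billion

MPC = ΔC/ΔYd = (428.17 − 363)/(786 − 653) = 65.17/133 = 0.49.
The transfer change shifts disposable income by +$404 billion, so first-round consumption changes by c·ΔTR = 0.49 × (+$404 billion) = +$197.96 billion.
Expenditure multiplier = 1/(1 − MPC) = 1/(1 − 0.49) = 1/0.51 ≈ 1.961.
The transfer multiplier is c × k ≈ 0.961, so ΔY = k × (c·ΔTR) = (+$197.96 billion) / 0.51 ≈ +$388 billion.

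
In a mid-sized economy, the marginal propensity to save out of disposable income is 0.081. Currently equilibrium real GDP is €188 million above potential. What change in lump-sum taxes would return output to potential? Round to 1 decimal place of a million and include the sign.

+€16.6 million

MPC = 1 − MPS = 1 − 0.081 = 0.919.
Spending multiplier = 1/(1 − MPC) = 1/(1 − 0.919) = 1/0.081 ≈ 12.346.
Tax multiplier = −c·k = −0.919/0.081 ≈ −11.346. Need ΔY = −€188 million, so ΔT = ΔY/(−c·k) = −(−€188 million) × 0.081 / 0.919 ≈ +€16.6 million.
The government should raise lump-sum taxes by €16.6 million.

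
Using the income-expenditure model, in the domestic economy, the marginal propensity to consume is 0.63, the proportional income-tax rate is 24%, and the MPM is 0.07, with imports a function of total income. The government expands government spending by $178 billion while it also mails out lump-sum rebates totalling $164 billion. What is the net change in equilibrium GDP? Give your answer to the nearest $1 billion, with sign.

+$476 billion

Expenditure multiplier = 1/(1 − c(1−t) + m) = 1/(1 − 0.63×0.76 + 0.07) = 1/0.5912 ≈ 1.691.
ΔG contributes k·ΔG = (+$178 billion) / 0.5912 ≈ +$301.1 billion.
ΔT of −$164 billion changes first-round spending by −c·ΔT = +$103.32 billion, contributing k·(−c·ΔT) = (+$103.32 billion) / 0.5912 ≈ +$174.8 billion.
Net ΔY = k(ΔG − c·ΔT) = (+$281.32 billion) / 0.5912 ≈ +$476 billion.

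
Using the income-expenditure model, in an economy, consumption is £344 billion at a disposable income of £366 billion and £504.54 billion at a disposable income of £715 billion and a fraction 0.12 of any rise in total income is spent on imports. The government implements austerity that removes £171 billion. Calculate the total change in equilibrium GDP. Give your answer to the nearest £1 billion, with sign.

MPC = ΔC/ΔYd = (504.54 − 344)/(715 − 366) = 160.54/349 = 0.46.
Spending multiplier = 1/(1 − c + m) = 1/(1 − 0.46 + 0.12) = 1/0.66 ≈ 1.515.
ΔY = k × ΔG = (−£171 billion) / 0.66 ≈ −£259 billion.

−£259 billion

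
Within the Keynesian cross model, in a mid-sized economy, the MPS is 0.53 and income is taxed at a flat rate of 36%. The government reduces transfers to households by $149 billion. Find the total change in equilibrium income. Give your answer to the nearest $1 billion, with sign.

MPC = 1 − MPS = 1 − 0.53 = 0.47.
The transfer change shifts disposable income by −$149 billion, so first-round consumption changes by c·ΔTR = 0.47 × (−$149 billion) = −$70.03 billion.
Expenditure multiplier = 1/(1 − c(1−t)) = 1/(1 − 0.47×0.64) = 1/0.6992 ≈ 1.43.
The transfer multiplier is c × k ≈ 0.672, so ΔY = k × (c·ΔTR) = (−$70.03 billion) / 0.6992 ≈ −$100 billion.

−$100 billion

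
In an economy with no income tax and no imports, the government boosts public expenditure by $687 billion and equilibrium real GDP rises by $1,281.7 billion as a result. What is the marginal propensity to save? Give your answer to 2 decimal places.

0.54

Implied spending multiplier k = ΔY/ΔG = 1,281.7/687 ≈ 1.8656.
Since k = 1/(1 − MPC), MPC = 1 − 1/k = 1 − ΔG/ΔY = 1 − 687/1,281.7 ≈ 0.46.
MPS = 1 − MPC = 0.54.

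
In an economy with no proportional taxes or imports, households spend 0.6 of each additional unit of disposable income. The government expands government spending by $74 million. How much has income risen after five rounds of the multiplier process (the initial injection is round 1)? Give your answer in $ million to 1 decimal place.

$170.6 million

Round 1 adds ΔG = $74 million; each later round is MPC = 0.6 times the previous.
After 5 rounds: 74 + 44.4 + 26.64 + 15.984 + 9.5904 = ΔG·(1 − c^5)/(1 − c) = 74 × (1 − 0.07776)/0.4 ≈ $170.6 million.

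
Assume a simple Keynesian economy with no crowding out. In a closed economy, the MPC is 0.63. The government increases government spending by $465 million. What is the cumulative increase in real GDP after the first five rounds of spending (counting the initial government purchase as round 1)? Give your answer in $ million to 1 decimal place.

$1,132.0 million

Round 1 adds ΔG = $465 million; each later round is MPC = 0.63 times the previous.
After 5 rounds: 465 + 292.95 + 184.5585 + 116.271855 + 73.25126865 = ΔG·(1 − c^5)/(1 − c) = 465 × (1 − 0.0992436543)/0.37 ≈ $1,132 million.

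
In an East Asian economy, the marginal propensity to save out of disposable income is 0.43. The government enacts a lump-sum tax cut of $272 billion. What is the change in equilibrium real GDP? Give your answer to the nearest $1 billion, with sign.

+$361 billion

MPC = 1 − MPS = 1 − 0.43 = 0.57.
A lump-sum tax change of −$272 billion shifts disposable income by +$272 billion; first-round consumption changes by −c × ΔT = −0.57 × (−$272 billion) = +$155.04 billion.
Expenditure multiplier = 1/(1 − MPC) = 1/(1 − 0.57) = 1/0.43 ≈ 2.326.
The tax multiplier is −c × k ≈ −1.326, so ΔY = k × (−c·ΔT) = (+$155.04 billion) / 0.43 ≈ +$361 billion.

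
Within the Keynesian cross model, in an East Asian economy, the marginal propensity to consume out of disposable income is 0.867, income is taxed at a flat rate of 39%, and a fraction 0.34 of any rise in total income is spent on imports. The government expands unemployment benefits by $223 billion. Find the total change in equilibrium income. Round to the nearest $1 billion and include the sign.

+$238 billion

The transfer change shifts disposable income by +$223 billion, so first-round consumption changes by c·ΔTR = 0.867 × (+$223 billion) = +$193.341 billion.
Expenditure multiplier = 1/(1 − c(1−t) + m) = 1/(1 − 0.867×0.61 + 0.34) = 1/0.81113 ≈ 1.233.
The transfer multiplier is c × k ≈ 1.069, so ΔY = k × (c·ΔTR) = (+$193.341 billion) / 0.81113 ≈ +$238 billion.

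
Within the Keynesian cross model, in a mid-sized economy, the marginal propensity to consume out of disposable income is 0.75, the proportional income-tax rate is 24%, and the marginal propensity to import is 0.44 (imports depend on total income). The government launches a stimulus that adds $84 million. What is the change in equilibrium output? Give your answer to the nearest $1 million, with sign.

Spending multiplier = 1/(1 − c(1−t) + m) = 1/(1 − 0.75×0.76 + 0.44) = 1/0.87 ≈ 1.149.
ΔY = k × ΔG = (+$84 million) / 0.87 ≈ +$97 million.

+$97 million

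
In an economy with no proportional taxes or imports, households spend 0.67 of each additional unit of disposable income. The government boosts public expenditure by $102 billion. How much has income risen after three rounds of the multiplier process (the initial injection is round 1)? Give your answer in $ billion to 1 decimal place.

$216.1 billion

Round 1 adds ΔG = $102 billion; each later round is MPC = 0.67 times the previous.
After 3 rounds: 102 + 68.34 + 45.7878 = ΔG·(1 − c^3)/(1 − c) = 102 × (1 − 0.300763)/0.33 ≈ $216.1 billion.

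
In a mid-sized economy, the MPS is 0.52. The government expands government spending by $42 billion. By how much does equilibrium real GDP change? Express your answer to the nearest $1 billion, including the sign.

MPC = 1 − MPS = 1 − 0.52 = 0.48.
Government-spending multiplier = 1/(1 − MPC) = 1/(1 − 0.48) = 1/0.52 ≈ 1.923.
ΔY = k × ΔG = (+$42 billion) / 0.52 ≈ +$81 billion.

+$81 billion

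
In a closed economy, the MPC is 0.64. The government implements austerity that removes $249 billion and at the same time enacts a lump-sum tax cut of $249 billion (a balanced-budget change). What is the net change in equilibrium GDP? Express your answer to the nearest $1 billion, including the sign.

−$249 billion

Expenditure multiplier = 1/(1 − MPC) = 1/(1 − 0.64) = 1/0.36 ≈ 2.778.
ΔG contributes k·ΔG = (−$249 billion) / 0.36 ≈ −$691.7 billion.
ΔT of −$249 billion changes first-round spending by −c·ΔT = +$159.36 billion, contributing k·(−c·ΔT) = (+$159.36 billion) / 0.36 ≈ +$442.7 billion.
With ΔG = ΔT and no other leakages, the balanced-budget multiplier is 1, so ΔY = ΔG = −$249 billion.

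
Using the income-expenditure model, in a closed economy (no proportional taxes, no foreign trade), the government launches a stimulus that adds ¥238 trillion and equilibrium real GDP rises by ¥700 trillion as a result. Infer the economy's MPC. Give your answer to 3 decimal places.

0.660

Implied spending multiplier k = ΔY/ΔG = 700/238 ≈ 2.9412.
Since k = 1/(1 − MPC), MPC = 1 − 1/k = 1 − ΔG/ΔY = 1 − 238/700 = 0.660.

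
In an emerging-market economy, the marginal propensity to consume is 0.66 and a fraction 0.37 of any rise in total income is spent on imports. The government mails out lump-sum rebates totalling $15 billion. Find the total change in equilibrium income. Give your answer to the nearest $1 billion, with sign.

+$14 billion

A lump-sum tax change of −$15 billion shifts disposable income by +$15 billion; first-round consumption changes by −c × ΔT = −0.66 × (−$15 billion) = +$9.9 billion.
Expenditure multiplier = 1/(1 − c + m) = 1/(1 − 0.66 + 0.37) = 1/0.71 ≈ 1.408.
The tax multiplier is −c × k ≈ −0.93, so ΔY = k × (−c·ΔT) = (+$9.9 billion) / 0.71 ≈ +$14 billion.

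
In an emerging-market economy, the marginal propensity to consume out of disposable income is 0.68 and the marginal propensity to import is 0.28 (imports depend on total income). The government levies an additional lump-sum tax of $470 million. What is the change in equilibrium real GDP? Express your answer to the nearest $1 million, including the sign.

A lump-sum tax change of +$470 million shifts disposable income by −$470 million; first-round consumption changes by −c × ΔT = −0.68 × (+$470 million) = −$319.6 million.
Expenditure multiplier = 1/(1 − c + m) = 1/(1 − 0.68 + 0.28) = 1/0.6 ≈ 1.667.
The tax multiplier is −c × k ≈ −1.133, so ΔY = k × (−c·ΔT) = (−$319.6 million) / 0.6 ≈ −$533 million.

−$533 million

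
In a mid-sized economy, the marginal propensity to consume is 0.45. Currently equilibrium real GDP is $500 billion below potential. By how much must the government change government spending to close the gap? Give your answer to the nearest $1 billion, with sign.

+$275 billion

Spending multiplier = 1/(1 − MPC) = 1/(1 − 0.45) = 1/0.55 ≈ 1.818.
Need ΔY = +$500 billion, so ΔG = ΔY/k = (+$500 billion) × 0.55 = +$275 billion.
The government should increase government spending by $275 billion.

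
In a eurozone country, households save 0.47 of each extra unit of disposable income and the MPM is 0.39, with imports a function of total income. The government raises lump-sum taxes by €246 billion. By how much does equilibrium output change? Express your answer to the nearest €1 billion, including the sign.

MPC = 1 − MPS = 1 − 0.47 = 0.53.
A lump-sum tax change of +€246 billion shifts disposable income by −€246 billion; first-round consumption changes by −c × ΔT = −0.53 × (+€246 billion) = −€130.38 billion.
Expenditure multiplier = 1/(1 − c + m) = 1/(1 − 0.53 + 0.39) = 1/0.86 ≈ 1.163.
The tax multiplier is −c × k ≈ −0.616, so ΔY = k × (−c·ΔT) = (−€130.38 billion) / 0.86 ≈ −€152 billion.

−€152 billion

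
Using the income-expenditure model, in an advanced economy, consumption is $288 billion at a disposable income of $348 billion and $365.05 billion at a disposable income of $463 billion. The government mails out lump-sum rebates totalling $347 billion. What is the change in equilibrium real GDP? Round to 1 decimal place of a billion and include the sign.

MPC = ΔC/ΔYd = (365.05 − 288)/(463 − 348) = 77.05/115 = 0.67.
A lump-sum tax change of −$347 billion shifts disposable income by +$347 billion; first-round consumption changes by −c × ΔT = −0.67 × (−$347 billion) = +$232.49 billion.
Expenditure multiplier = 1/(1 − MPC) = 1/(1 − 0.67) = 1/0.33 ≈ 3.03.
The tax multiplier is −c × k ≈ −2.03, so ΔY = k × (−c·ΔT) = (+$232.49 billion) / 0.33 ≈ +$704.5 billion.

+$704.5 billion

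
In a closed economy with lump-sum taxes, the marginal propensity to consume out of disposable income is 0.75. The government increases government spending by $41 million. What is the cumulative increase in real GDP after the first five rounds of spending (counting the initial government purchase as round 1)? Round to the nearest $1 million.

Round 1 adds ΔG = $41 million; each later round is MPC = 0.75 times the previous.
After 5 rounds: 41 + 30.75 + 23.0625 + 17.296875 + 12.97265625 = ΔG·(1 − c^5)/(1 − c) = 41 × (1 − 0.2373046875)/0.25 ≈ $125 million.

$125 million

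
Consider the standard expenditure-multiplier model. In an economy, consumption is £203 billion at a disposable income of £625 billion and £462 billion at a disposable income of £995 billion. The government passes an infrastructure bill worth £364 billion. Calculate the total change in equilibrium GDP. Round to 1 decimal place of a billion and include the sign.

+£1,213.3 billion

MPC = ΔC/ΔYd = (462 − 203)/(995 − 625) = 259/370 = 0.7.
Spending multiplier = 1/(1 − MPC) = 1/(1 − 0.7) = 1/0.3 ≈ 3.333.
ΔY = k × ΔG = (+£364 billion) / 0.3 ≈ +£1,213.3 billion.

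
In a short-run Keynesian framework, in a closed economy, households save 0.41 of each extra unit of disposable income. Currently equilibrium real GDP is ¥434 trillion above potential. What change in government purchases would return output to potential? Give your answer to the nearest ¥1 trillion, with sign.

−¥178 trillion

MPC = 1 − MPS = 1 − 0.41 = 0.59.
Spending multiplier = 1/(1 − MPC) = 1/(1 − 0.59) = 1/0.41 ≈ 2.439.
Need ΔY = −¥434 trillion, so ΔG = ΔY/k = (−¥434 trillion) × 0.41 ≈ −¥178 trillion.
The government should cut government purchases by ¥178 trillion.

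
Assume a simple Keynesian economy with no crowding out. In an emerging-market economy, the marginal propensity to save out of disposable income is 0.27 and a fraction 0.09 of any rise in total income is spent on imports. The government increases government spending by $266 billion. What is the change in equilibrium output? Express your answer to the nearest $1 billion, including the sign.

MPC = 1 − MPS = 1 − 0.27 = 0.73.
Spending multiplier = 1/(1 − c + m) = 1/(1 − 0.73 + 0.09) = 1/0.36 ≈ 2.778.
ΔY = k × ΔG = (+$266 billion) / 0.36 ≈ +$739 billion.

+$739 billion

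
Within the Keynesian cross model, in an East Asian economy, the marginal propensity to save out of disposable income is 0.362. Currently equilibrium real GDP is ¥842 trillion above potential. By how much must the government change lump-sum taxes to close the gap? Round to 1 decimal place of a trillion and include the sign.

+¥477.7 trillion

MPC = 1 − MPS = 1 − 0.362 = 0.638.
Spending multiplier = 1/(1 − MPC) = 1/(1 − 0.638) = 1/0.362 ≈ 2.762.
Tax multiplier = −c·k = −0.638/0.362 ≈ −1.762. Need ΔY = −¥842 trillion, so ΔT = ΔY/(−c·k) = −(−¥842 trillion) × 0.362 / 0.638 ≈ +¥477.7 trillion.
The government should raise lump-sum taxes by ¥477.7 trillion.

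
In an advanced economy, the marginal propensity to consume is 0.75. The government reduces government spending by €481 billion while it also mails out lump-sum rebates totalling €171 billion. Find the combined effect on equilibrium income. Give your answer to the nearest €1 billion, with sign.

−€1,411 billion

Expenditure multiplier = 1/(1 − MPC) = 1/(1 − 0.75) = 1/0.25 = 4.
ΔG contributes k·ΔG = (−€481 billion) / 0.25 = −€1,924 billion.
ΔT of −€171 billion changes first-round spending by −c·ΔT = +€128.25 billion, contributing k·(−c·ΔT) = (+€128.25 billion) / 0.25 = +€513 billion.
Net ΔY = k(ΔG − c·ΔT) = (−€352.75 billion) / 0.25 = −€1,411 billion.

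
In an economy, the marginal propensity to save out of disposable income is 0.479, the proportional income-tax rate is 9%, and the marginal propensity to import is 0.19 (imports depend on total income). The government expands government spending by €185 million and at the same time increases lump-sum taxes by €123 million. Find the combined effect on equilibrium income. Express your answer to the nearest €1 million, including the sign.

MPC = 1 − MPS = 1 − 0.479 = 0.521.
Expenditure multiplier = 1/(1 − c(1−t) + m) = 1/(1 − 0.521×0.91 + 0.19) = 1/0.71589 ≈ 1.397.
ΔG contributes k·ΔG = (+€185 million) / 0.71589 ≈ +€258.4 million.
ΔT of +€123 million changes first-round spending by −c·ΔT = −€64.083 million, contributing k·(−c·ΔT) = (−€64.083 million) / 0.71589 ≈ −€89.5 million.
Net ΔY = k(ΔG − c·ΔT) = (+€120.917 million) / 0.71589 ≈ +€169 million.

+€169 million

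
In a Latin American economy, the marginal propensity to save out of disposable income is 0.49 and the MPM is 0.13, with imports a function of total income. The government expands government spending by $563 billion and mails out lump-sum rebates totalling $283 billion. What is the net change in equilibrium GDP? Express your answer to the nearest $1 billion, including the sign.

+$1,141 billion

MPC = 1 − MPS = 1 − 0.49 = 0.51.
Expenditure multiplier = 1/(1 − c + m) = 1/(1 − 0.51 + 0.13) = 1/0.62 ≈ 1.613.
ΔG contributes k·ΔG = (+$563 billion) / 0.62 ≈ +$908.1 billion.
ΔT of −$283 billion changes first-round spending by −c·ΔT = +$144.33 billion, contributing k·(−c·ΔT) = (+$144.33 billion) / 0.62 ≈ +$232.8 billion.
Net ΔY = k(ΔG − c·ΔT) = (+$707.33 billion) / 0.62 ≈ +$1,141 billion.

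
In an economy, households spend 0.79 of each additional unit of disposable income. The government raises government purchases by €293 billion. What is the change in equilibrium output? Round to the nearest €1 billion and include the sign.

Spending multiplier = 1/(1 − MPC) = 1/(1 − 0.79) = 1/0.21 ≈ 4.762.
ΔY = k × ΔG = (+€293 billion) / 0.21 ≈ +€1,395 billion.

+€1,395 billion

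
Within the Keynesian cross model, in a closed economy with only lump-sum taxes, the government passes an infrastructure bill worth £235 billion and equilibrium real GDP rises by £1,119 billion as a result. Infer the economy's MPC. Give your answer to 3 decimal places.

Implied spending multiplier k = ΔY/ΔG = 1,119/235 ≈ 4.7617.
Since k = 1/(1 − MPC), MPC = 1 − 1/k = 1 − ΔG/ΔY = 1 − 235/1,119 ≈ 0.790.

0.790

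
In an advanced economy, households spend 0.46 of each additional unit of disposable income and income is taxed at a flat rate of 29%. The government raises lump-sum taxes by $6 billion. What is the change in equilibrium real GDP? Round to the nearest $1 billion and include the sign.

A lump-sum tax change of +$6 billion shifts disposable income by −$6 billion; first-round consumption changes by −c × ΔT = −0.46 × (+$6 billion) = −$2.76 billion.
Expenditure multiplier = 1/(1 − c(1−t)) = 1/(1 − 0.46×0.71) = 1/0.6734 ≈ 1.485.
The tax multiplier is −c × k ≈ −0.683, so ΔY = k × (−c·ΔT) = (−$2.76 billion) / 0.6734 ≈ −$4 billion.

−$4 billion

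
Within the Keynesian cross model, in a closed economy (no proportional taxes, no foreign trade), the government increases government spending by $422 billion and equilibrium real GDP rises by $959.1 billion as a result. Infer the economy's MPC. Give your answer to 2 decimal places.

0.56

Implied spending multiplier k = ΔY/ΔG = 959.1/422 ≈ 2.2727.
Since k = 1/(1 − MPC), MPC = 1 − 1/k = 1 − ΔG/ΔY = 1 − 422/959.1 ≈ 0.56.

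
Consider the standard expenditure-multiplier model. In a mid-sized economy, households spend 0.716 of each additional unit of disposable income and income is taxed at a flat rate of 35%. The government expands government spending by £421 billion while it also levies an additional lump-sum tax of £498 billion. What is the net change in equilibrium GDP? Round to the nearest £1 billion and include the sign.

+£121 billion

Expenditure multiplier = 1/(1 − c(1−t)) = 1/(1 − 0.716×0.65) = 1/0.5346 ≈ 1.871.
ΔG contributes k·ΔG = (+£421 billion) / 0.5346 ≈ +£787.5 billion.
ΔT of +£498 billion changes first-round spending by −c·ΔT = −£356.568 billion, contributing k·(−c·ΔT) = (−£356.568 billion) / 0.5346 ≈ −£667 billion.
Net ΔY = k(ΔG − c·ΔT) = (+£64.432 billion) / 0.5346 ≈ +£121 billion.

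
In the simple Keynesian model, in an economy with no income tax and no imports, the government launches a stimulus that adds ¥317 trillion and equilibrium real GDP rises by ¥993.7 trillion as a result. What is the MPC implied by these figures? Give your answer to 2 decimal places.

0.68

Implied spending multiplier k = ΔY/ΔG = 993.7/317 ≈ 3.1347.
Since k = 1/(1 − MPC), MPC = 1 − 1/k = 1 − ΔG/ΔY = 1 − 317/993.7 ≈ 0.68.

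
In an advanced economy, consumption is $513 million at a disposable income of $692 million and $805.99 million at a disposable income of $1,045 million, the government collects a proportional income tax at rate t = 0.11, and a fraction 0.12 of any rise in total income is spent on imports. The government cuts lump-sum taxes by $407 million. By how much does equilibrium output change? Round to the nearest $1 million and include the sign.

+$886 million

MPC = ΔC/ΔYd = (805.99 − 513)/(1,045 − 692) = 292.99/353 = 0.83.
A lump-sum tax change of −$407 million shifts disposable income by +$407 million; first-round consumption changes by −c × ΔT = −0.83 × (−$407 million) = +$337.81 million.
Expenditure multiplier = 1/(1 − c(1−t) + m) = 1/(1 − 0.83×0.89 + 0.12) = 1/0.3813 ≈ 2.623.
The tax multiplier is −c × k ≈ −2.177, so ΔY = k × (−c·ΔT) = (+$337.81 million) / 0.3813 ≈ +$886 million.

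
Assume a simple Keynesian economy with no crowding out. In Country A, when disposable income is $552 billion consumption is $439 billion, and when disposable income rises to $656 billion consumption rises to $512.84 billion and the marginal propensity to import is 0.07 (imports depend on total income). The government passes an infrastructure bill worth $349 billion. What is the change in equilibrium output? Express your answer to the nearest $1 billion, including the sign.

+$969 billion

MPC = ΔC/ΔYd = (512.84 − 439)/(656 − 552) = 73.84/104 = 0.71.
Government-spending multiplier = 1/(1 − c + m) = 1/(1 − 0.71 + 0.07) = 1/0.36 ≈ 2.778.
ΔY = k × ΔG = (+$349 billion) / 0.36 ≈ +$969 billion.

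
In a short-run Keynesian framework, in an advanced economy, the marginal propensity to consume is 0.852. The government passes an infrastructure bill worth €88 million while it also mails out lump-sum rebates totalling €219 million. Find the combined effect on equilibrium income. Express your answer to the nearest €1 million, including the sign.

Expenditure multiplier = 1/(1 − MPC) = 1/(1 − 0.852) = 1/0.148 ≈ 6.757.
ΔG contributes k·ΔG = (+€88 million) / 0.148 ≈ +€594.6 million.
ΔT of −€219 million changes first-round spending by −c·ΔT = +€186.588 million, contributing k·(−c·ΔT) = (+€186.588 million) / 0.148 ≈ +€1,260.7 million.
Net ΔY = k(ΔG − c·ΔT) = (+€274.588 million) / 0.148 ≈ +€1,855 million.

+€1,855 million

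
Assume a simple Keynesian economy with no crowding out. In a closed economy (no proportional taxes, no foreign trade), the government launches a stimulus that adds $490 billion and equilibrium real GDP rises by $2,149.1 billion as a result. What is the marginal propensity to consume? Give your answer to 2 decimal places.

Implied spending multiplier k = ΔY/ΔG = 2,149.1/490 ≈ 4.3859.
Since k = 1/(1 − MPC), MPC = 1 − 1/k = 1 − ΔG/ΔY = 1 − 490/2,149.1 ≈ 0.77.

0.77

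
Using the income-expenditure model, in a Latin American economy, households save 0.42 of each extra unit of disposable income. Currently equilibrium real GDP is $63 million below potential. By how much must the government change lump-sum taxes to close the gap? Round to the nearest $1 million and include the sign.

MPC = 1 − MPS = 1 − 0.42 = 0.58.
Spending multiplier = 1/(1 − MPC) = 1/(1 − 0.58) = 1/0.42 ≈ 2.381.
Tax multiplier = −c·k = −0.58/0.42 ≈ −1.381. Need ΔY = +$63 million, so ΔT = ΔY/(−c·k) = −(+$63 million) × 0.42 / 0.58 ≈ −$46 million.
The government should cut lump-sum taxes by $46 million.

−$46 million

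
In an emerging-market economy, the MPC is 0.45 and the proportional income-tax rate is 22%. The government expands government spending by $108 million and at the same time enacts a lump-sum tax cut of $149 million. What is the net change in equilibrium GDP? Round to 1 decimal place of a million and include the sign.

+$269.7 million

Expenditure multiplier = 1/(1 − c(1−t)) = 1/(1 − 0.45×0.78) = 1/0.649 ≈ 1.541.
ΔG contributes k·ΔG = (+$108 million) / 0.649 ≈ +$166.4 million.
ΔT of −$149 million changes first-round spending by −c·ΔT = +$67.05 million, contributing k·(−c·ΔT) = (+$67.05 million) / 0.649 ≈ +$103.3 million.
Net ΔY = k(ΔG − c·ΔT) = (+$175.05 million) / 0.649 ≈ +$269.7 million.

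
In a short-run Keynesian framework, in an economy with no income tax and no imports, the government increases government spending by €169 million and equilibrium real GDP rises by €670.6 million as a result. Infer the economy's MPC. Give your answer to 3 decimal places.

0.748

Implied spending multiplier k = ΔY/ΔG = 670.6/169 ≈ 3.968.
Since k = 1/(1 − MPC), MPC = 1 − 1/k = 1 − ΔG/ΔY = 1 − 169/670.6 ≈ 0.748.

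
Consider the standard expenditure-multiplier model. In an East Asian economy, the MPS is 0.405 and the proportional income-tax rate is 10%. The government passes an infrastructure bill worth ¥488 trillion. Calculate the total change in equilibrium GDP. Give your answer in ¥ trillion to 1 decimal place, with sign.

MPC = 1 − MPS = 1 − 0.405 = 0.595.
Spending multiplier = 1/(1 − c(1−t)) = 1/(1 − 0.595×0.9) = 1/0.4645 ≈ 2.153.
ΔY = k × ΔG = (+¥488 trillion) / 0.4645 ≈ +¥1,050.6 trillion.

+¥1,050.6 trillion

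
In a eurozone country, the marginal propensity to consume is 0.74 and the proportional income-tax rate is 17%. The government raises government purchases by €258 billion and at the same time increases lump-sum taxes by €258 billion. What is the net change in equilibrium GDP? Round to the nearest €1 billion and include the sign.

Expenditure multiplier = 1/(1 − c(1−t)) = 1/(1 − 0.74×0.83) = 1/0.3858 ≈ 2.592.
ΔG contributes k·ΔG = (+€258 billion) / 0.3858 ≈ +€668.7 billion.
ΔT of +€258 billion changes first-round spending by −c·ΔT = −€190.92 billion, contributing k·(−c·ΔT) = (−€190.92 billion) / 0.3858 ≈ −€494.9 billion.
Net ΔY = k(ΔG − c·ΔT) = (+€67.08 billion) / 0.3858 ≈ +€174 billion.

+€174 billion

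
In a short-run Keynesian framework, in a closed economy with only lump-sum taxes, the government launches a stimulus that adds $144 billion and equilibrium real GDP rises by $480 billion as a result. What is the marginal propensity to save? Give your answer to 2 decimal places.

0.30

Implied spending multiplier k = ΔY/ΔG = 480/144 ≈ 3.3333.
Since k = 1/(1 − MPC), MPC = 1 − 1/k = 1 − ΔG/ΔY = 1 − 144/480 = 0.70.
MPS = 1 − MPC = 0.30.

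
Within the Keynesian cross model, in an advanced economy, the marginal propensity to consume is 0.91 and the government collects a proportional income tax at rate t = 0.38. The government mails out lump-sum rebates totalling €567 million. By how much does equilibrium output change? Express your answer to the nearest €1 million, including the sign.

A lump-sum tax change of −€567 million shifts disposable income by +€567 million; first-round consumption changes by −c × ΔT = −0.91 × (−€567 million) = +€515.97 million.
Expenditure multiplier = 1/(1 − c(1−t)) = 1/(1 − 0.91×0.62) = 1/0.4358 ≈ 2.295.
The tax multiplier is −c × k ≈ −2.088, so ΔY = k × (−c·ΔT) = (+€515.97 million) / 0.4358 ≈ +€1,184 million.

+€1,184 million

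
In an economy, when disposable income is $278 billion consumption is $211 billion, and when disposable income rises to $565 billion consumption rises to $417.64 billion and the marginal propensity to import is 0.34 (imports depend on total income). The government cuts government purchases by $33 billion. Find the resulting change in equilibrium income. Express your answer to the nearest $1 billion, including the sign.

MPC = ΔC/ΔYd = (417.64 − 211)/(565 − 278) = 206.64/287 = 0.72.
Government-spending multiplier = 1/(1 − c + m) = 1/(1 − 0.72 + 0.34) = 1/0.62 ≈ 1.613.
ΔY = k × ΔG = (−$33 billion) / 0.62 ≈ −$53 billion.

−$53 billion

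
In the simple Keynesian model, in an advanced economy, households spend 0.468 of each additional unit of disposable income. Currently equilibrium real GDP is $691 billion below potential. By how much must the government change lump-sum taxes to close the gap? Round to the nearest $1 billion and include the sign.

−$785 billion

Spending multiplier = 1/(1 − MPC) = 1/(1 − 0.468) = 1/0.532 ≈ 1.88.
Tax multiplier = −c·k = −0.468/0.532 ≈ −0.88. Need ΔY = +$691 billion, so ΔT = ΔY/(−c·k) = −(+$691 billion) × 0.532 / 0.468 ≈ −$785 billion.
The government should cut lump-sum taxes by $785 billion.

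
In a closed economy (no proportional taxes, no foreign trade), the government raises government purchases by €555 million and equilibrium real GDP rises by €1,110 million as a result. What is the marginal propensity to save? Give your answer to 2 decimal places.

0.50

Implied spending multiplier k = ΔY/ΔG = 1,110/555 = 2.
Since k = 1/(1 − MPC), MPC = 1 − 1/k = 1 − ΔG/ΔY = 1 − 555/1,110 = 0.50.
MPS = 1 − MPC = 0.50.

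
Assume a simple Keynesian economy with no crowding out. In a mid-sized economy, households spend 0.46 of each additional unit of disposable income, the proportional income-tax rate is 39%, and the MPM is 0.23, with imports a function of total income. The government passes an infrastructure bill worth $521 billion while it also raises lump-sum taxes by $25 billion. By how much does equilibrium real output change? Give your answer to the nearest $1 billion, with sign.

Expenditure multiplier = 1/(1 − c(1−t) + m) = 1/(1 − 0.46×0.61 + 0.23) = 1/0.9494 ≈ 1.053.
ΔG contributes k·ΔG = (+$521 billion) / 0.9494 ≈ +$548.8 billion.
ΔT of +$25 billion changes first-round spending by −c·ΔT = −$11.5 billion, contributing k·(−c·ΔT) = (−$11.5 billion) / 0.9494 ≈ −$12.1 billion.
Net ΔY = k(ΔG − c·ΔT) = (+$509.5 billion) / 0.9494 ≈ +$537 billion.

+$537 billion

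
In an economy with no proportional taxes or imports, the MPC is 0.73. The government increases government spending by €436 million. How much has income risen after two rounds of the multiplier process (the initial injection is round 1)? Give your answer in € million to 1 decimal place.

€754.3 million

Round 1 adds ΔG = €436 million; each later round is MPC = 0.73 times the previous.
After 2 rounds: 436 + 318.28 = ΔG·(1 − c^2)/(1 − c) = 436 × (1 − 0.5329)/0.27 ≈ €754.3 million.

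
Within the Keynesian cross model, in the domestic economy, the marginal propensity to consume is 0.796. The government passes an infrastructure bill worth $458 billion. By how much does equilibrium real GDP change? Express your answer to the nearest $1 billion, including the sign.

Spending multiplier = 1/(1 − MPC) = 1/(1 − 0.796) = 1/0.204 ≈ 4.902.
ΔY = k × ΔG = (+$458 billion) / 0.204 ≈ +$2,245 billion.

+$2,245 billion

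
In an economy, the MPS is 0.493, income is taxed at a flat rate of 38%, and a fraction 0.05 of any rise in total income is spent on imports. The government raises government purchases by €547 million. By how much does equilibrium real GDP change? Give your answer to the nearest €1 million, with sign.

MPC = 1 − MPS = 1 − 0.493 = 0.507.
Government-spending multiplier = 1/(1 − c(1−t) + m) = 1/(1 − 0.507×0.62 + 0.05) = 1/0.73566 ≈ 1.359.
ΔY = k × ΔG = (+€547 million) / 0.73566 ≈ +€744 million.

+€744 million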